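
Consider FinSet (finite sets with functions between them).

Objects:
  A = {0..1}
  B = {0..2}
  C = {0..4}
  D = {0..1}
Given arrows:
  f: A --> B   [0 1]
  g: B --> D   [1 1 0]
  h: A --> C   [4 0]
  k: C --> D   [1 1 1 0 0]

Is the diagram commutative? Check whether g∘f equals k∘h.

Answer: DOES NOT COMMUTE

Work:
Along f;g (path 1):
  0 f-->0 g-->1
  1 f-->1 g-->1
  result₁ = [1 1]
Along h;k (path 2):
  0 h-->4 k-->0
  1 h-->0 k-->1
  result₂ = [0 1]
Equal? distinct morphisms ✗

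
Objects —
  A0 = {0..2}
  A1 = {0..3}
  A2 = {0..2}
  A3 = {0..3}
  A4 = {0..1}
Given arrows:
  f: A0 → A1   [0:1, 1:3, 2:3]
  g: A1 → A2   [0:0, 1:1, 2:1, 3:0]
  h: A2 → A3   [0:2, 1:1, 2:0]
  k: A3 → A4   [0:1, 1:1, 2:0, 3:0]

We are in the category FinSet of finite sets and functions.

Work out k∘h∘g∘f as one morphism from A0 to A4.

  0 f→1 g→1 h→1 k→1
  1 f→3 g→0 h→2 k→0
  2 f→3 g→0 h→2 k→0
result: [0:1, 1:0, 2:0]

Answer: [0:1, 1:0, 2:0]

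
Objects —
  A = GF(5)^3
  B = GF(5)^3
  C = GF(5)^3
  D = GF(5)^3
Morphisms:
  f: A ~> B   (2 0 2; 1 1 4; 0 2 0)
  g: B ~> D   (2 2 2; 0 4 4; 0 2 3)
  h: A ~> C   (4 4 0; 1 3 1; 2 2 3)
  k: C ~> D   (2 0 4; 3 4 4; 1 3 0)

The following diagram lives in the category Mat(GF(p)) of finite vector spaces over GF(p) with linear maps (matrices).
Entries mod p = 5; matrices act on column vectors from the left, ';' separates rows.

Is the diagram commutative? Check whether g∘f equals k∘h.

Answer: COMMUTES

Trace:
Along f;g (path 1):
  e0=(1,0,0) f~>(2,1,0) g~>(1,4,2)
  e1=(0,1,0) f~>(0,1,2) g~>(1,2,3)
  e2=(0,0,1) f~>(2,4,0) g~>(2,1,3)
  composite₁ = (1 1 2; 4 2 1; 2 3 3)
Along h;k (path 2):
  e0=(1,0,0) h~>(4,1,2) k~>(1,4,2)
  e1=(0,1,0) h~>(4,3,2) k~>(1,2,3)
  e2=(0,0,1) h~>(0,1,3) k~>(2,1,3)
  composite₂ = (1 1 2; 4 2 1; 2 3 3)
Equal? equal; square commutes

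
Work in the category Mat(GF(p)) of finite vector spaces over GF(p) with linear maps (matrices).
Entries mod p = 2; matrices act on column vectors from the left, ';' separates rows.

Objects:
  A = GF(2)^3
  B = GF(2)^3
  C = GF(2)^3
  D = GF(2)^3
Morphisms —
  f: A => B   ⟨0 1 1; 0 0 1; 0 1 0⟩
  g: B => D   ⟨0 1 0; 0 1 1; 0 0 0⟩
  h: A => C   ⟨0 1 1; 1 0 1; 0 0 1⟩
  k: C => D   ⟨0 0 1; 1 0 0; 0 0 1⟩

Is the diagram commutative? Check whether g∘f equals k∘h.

1) trace f;g:
  e0=⟨1,0,0⟩ f=>⟨0,0,0⟩ g=>⟨0,0,0⟩
  e1=⟨0,1,0⟩ f=>⟨1,0,1⟩ g=>⟨0,1,0⟩
  e2=⟨0,0,1⟩ f=>⟨1,1,0⟩ g=>⟨1,1,0⟩
  ⟦path⟧₁ = ⟨0 0 1; 0 1 1; 0 0 0⟩
2) trace h;k:
  e0=⟨1,0,0⟩ h=>⟨0,1,0⟩ k=>⟨0,0,0⟩
  e1=⟨0,1,0⟩ h=>⟨1,0,0⟩ k=>⟨0,1,0⟩
  e2=⟨0,0,1⟩ h=>⟨1,1,1⟩ k=>⟨1,1,1⟩
  ⟦path⟧₂ = ⟨0 0 1; 0 1 1; 0 0 1⟩
Equal? distinct morphisms ✗

Answer: DOES NOT COMMUTE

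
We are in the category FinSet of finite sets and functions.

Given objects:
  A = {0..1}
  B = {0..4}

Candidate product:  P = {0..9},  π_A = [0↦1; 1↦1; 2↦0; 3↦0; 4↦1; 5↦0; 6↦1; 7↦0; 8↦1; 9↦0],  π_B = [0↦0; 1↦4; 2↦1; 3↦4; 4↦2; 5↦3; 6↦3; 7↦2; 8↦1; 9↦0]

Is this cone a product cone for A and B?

Answer: VALID PRODUCT

Trace:
|A|·|B| = 2·5 = 10;  |P| = 10
Check the pairing map k ↦ (π_A(k), π_B(k)):
  0 ↦ (1,0)
  1 ↦ (1,4)
  2 ↦ (0,1)
  3 ↦ (0,4)
  4 ↦ (1,2)
  5 ↦ (0,3)
  6 ↦ (1,3)
  7 ↦ (0,2)
  8 ↦ (1,1)
  9 ↦ (0,0)
distinct pairs in image: 10 / 10 needed
  → bijection onto A×B; projections well-typed.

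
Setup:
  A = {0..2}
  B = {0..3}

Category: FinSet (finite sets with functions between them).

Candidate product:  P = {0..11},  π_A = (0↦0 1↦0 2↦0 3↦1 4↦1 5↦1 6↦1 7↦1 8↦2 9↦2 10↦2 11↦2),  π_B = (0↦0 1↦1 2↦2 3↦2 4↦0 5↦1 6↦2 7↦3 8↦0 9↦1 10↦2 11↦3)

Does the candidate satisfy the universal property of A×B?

|A|·|B| = 3·4 = 12;  |P| = 12
Check the pairing map k ↦ (π_A(k), π_B(k)):
  0 ↦ (0,0)
  1 ↦ (0,1)
  2 ↦ (0,2)
  3 ↦ (1,2)
  4 ↦ (1,0)
  5 ↦ (1,1)
  6 ↦ (1,2)  ✗ repeats pair of k=3
  7 ↦ (1,3)
  8 ↦ (2,0)
  9 ↦ (2,1)
  10 ↦ (2,2)
  11 ↦ (2,3)
distinct pairs in image: 11 / 12 needed
  → (1,2) hit at k=3 and k=6

Answer: NOT A VALID PRODUCT — duplicate pair at indices 6,3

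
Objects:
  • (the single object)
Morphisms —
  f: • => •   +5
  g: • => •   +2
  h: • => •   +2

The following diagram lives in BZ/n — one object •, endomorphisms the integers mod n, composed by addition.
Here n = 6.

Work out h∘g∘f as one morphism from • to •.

Answer: +3

Derivation:
  0 +5≡5 +2≡1 +2≡3  (mod 6)
composite: +3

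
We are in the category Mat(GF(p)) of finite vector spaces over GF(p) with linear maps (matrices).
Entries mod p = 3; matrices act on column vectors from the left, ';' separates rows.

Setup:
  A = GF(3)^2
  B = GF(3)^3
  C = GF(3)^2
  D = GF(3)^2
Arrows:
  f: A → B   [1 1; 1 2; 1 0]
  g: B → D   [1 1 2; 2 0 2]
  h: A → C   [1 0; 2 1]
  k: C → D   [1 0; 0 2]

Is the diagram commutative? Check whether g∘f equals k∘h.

Path 1 = f;g:
  e0=[1,0] f→[1,1,1] g→[1,1]
  e1=[0,1] f→[1,2,0] g→[0,2]
  result₁ = [1 0; 1 2]
Path 2 = h;k:
  e0=[1,0] h→[1,2] k→[1,1]
  e1=[0,1] h→[0,1] k→[0,2]
  result₂ = [1 0; 1 2]
Equal? same morphism ✓

Answer: COMMUTES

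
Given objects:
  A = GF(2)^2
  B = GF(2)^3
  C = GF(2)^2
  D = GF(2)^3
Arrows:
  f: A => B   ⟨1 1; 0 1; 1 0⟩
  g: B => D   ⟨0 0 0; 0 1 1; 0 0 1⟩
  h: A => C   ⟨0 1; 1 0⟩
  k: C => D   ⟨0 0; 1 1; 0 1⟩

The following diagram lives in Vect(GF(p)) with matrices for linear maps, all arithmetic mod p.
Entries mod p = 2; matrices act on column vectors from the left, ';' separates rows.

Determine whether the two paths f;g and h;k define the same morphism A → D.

Along f;g (path 1):
  e0=(1,0) f=>(1,0,1) g=>(0,1,1)
  e1=(0,1) f=>(1,1,0) g=>(0,1,0)
  ⟦path⟧₁ = ⟨0 0; 1 1; 1 0⟩
Along h;k (path 2):
  e0=(1,0) h=>(0,1) k=>(0,1,1)
  e1=(0,1) h=>(1,0) k=>(0,1,0)
  ⟦path⟧₂ = ⟨0 0; 1 1; 1 0⟩
Equal? same morphism ✓

Answer: COMMUTES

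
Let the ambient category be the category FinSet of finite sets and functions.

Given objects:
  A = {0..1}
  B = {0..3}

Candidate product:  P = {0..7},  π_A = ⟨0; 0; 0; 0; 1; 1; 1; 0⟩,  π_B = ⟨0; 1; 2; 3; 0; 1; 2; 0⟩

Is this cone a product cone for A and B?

Answer: NOT A VALID PRODUCT — duplicate pair at indices 0,7

Work:
|A|·|B| = 2·4 = 8;  |P| = 8
Check the pairing map k ↦ (π_A(k), π_B(k)):
  0 ↦ (0,0)
  1 ↦ (0,1)
  2 ↦ (0,2)
  3 ↦ (0,3)
  4 ↦ (1,0)
  5 ↦ (1,1)
  6 ↦ (1,2)
  7 ↦ (0,0)  ✗ repeats pair of k=0
distinct pairs in image: 7 / 8 needed
  → (0,0) hit at k=0 and k=7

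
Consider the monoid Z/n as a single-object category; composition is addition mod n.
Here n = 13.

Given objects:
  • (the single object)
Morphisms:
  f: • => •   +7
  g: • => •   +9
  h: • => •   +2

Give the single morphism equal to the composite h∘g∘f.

Answer: +5

Derivation:
  0 +7≡7 +9≡3 +2≡5  (mod 13)
result: +5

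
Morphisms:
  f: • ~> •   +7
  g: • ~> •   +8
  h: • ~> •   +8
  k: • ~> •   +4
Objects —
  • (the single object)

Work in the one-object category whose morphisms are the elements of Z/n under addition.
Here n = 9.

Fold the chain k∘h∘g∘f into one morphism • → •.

Answer: +0

Derivation:
  0 +7≡7 +8≡6 +8≡5 +4≡0  (mod 9)
result: +0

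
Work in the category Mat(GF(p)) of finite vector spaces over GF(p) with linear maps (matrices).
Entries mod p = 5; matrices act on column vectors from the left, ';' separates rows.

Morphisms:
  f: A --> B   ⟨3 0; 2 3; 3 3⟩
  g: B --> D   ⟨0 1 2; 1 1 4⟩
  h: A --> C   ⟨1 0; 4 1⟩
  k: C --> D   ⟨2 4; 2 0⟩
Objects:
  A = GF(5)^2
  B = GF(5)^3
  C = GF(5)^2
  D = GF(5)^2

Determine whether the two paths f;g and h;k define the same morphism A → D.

Answer: COMMUTES

Derivation:
Along f;g (path 1):
  e0=[1,0] f-->[3,2,3] g-->[3,2]
  e1=[0,1] f-->[0,3,3] g-->[4,0]
  result₁ = ⟨3 4; 2 0⟩
Along h;k (path 2):
  e0=[1,0] h-->[1,4] k-->[3,2]
  e1=[0,1] h-->[0,1] k-->[4,0]
  result₂ = ⟨3 4; 2 0⟩
Equal? equal; square commutes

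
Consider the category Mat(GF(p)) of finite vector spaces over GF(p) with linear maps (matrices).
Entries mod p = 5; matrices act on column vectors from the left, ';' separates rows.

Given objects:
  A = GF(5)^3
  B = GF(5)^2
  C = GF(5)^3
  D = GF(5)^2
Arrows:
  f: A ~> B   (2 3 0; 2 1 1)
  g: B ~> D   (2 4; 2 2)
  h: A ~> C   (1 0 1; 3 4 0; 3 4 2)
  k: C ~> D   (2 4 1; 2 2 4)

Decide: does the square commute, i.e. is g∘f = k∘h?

Answer: DOES NOT COMMUTE

Work:
Path 1 = f;g:
  e0=(1,0,0) f~>(2,2) g~>(2,3)
  e1=(0,1,0) f~>(3,1) g~>(0,3)
  e2=(0,0,1) f~>(0,1) g~>(4,2)
  result₁ = (2 0 4; 3 3 2)
Path 2 = h;k:
  e0=(1,0,0) h~>(1,3,3) k~>(2,0)
  e1=(0,1,0) h~>(0,4,4) k~>(0,4)
  e2=(0,0,1) h~>(1,0,2) k~>(4,0)
  result₂ = (2 0 4; 0 4 0)
Equal? differ; not commutative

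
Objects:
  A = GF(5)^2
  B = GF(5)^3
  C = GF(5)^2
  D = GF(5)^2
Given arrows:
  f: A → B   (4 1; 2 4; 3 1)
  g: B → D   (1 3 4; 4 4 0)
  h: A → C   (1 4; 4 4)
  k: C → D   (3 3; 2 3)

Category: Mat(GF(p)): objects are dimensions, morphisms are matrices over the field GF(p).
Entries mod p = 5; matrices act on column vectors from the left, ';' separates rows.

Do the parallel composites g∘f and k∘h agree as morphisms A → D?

1) trace f;g:
  e0=(1,0) f→(4,2,3) g→(2,4)
  e1=(0,1) f→(1,4,1) g→(2,0)
  result₁ = (2 2; 4 0)
2) trace h;k:
  e0=(1,0) h→(1,4) k→(0,4)
  e1=(0,1) h→(4,4) k→(4,0)
  result₂ = (0 4; 4 0)
Equal? distinct morphisms ✗

Answer: DOES NOT COMMUTE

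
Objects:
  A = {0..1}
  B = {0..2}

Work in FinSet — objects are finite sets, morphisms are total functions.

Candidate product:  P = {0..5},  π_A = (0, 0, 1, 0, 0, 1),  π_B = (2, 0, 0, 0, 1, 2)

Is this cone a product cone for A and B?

Answer: NOT A VALID PRODUCT — duplicate pair at indices 1,3

Derivation:
|A|·|B| = 2·3 = 6;  |P| = 6
Check the pairing map k ↦ (π_A(k), π_B(k)):
  0 ↦ (0,2)
  1 ↦ (0,0)
  2 ↦ (1,0)
  3 ↦ (0,0)  ✗ repeats pair of k=1
  4 ↦ (0,1)
  5 ↦ (1,2)
distinct pairs in image: 5 / 6 needed
  → (0,0) hit at k=1 and k=3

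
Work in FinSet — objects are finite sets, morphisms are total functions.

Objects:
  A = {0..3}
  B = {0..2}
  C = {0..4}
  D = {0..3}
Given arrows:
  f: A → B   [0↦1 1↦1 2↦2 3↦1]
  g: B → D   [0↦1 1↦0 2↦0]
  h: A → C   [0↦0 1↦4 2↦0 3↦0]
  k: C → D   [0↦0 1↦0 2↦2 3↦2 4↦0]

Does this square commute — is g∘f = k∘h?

Along f;g (path 1):
  0 f→1 g→0
  1 f→1 g→0
  2 f→2 g→0
  3 f→1 g→0
  composite₁ = [0↦0 1↦0 2↦0 3↦0]
Along h;k (path 2):
  0 h→0 k→0
  1 h→4 k→0
  2 h→0 k→0
  3 h→0 k→0
  composite₂ = [0↦0 1↦0 2↦0 3↦0]
Equal? YES — commutes

Answer: COMMUTES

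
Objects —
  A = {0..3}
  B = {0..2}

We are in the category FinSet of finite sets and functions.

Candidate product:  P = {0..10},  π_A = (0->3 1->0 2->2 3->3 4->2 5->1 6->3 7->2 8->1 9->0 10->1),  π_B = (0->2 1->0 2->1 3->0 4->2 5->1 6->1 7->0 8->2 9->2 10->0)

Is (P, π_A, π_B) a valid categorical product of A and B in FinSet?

|A|·|B| = 4·3 = 12;  |P| = 11
  → cardinalities differ; no bijection possible.

Answer: NOT A VALID PRODUCT — |P|=11 ≠ |A|·|B|=12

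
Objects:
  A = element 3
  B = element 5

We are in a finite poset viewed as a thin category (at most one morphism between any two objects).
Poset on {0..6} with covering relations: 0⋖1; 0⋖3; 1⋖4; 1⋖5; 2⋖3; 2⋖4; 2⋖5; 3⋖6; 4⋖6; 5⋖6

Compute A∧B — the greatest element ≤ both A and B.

Answer: NO MEET EXISTS

Trace:
{x : x⊑A ∧ x⊑B} = {0,2}  (A=3, B=5)
  maximal lower bounds 0 and 2 are incomparable: neither 0⊑2 nor 2⊑0
→ no greatest lower bound exists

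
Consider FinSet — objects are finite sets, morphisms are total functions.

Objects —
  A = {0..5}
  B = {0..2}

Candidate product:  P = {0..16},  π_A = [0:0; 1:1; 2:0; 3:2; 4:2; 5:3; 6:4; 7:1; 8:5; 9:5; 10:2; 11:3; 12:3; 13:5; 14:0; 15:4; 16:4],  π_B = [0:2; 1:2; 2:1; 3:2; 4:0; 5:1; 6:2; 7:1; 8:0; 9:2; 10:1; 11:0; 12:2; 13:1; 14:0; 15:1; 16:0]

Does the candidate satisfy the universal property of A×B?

|A|·|B| = 6·3 = 18;  |P| = 17
  → cardinalities differ; no bijection possible.

Answer: NOT A VALID PRODUCT — |P|=17 ≠ |A|·|B|=18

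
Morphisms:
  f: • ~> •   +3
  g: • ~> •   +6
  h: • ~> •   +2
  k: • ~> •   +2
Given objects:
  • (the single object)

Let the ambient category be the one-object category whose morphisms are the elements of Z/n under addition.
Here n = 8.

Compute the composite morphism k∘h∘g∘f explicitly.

Answer: +5

Trace:
  0 +3≡3 +6≡1 +2≡3 +2≡5  (mod 8)
composite: +5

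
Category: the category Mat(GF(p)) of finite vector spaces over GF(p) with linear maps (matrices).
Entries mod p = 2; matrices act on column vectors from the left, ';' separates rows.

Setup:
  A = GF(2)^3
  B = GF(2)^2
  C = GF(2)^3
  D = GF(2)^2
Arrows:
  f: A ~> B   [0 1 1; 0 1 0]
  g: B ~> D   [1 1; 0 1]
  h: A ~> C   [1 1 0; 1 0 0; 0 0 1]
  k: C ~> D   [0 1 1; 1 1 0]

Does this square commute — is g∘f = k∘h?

Answer: DOES NOT COMMUTE

Work:
Path 1 = f;g:
  e0=⟨1,0,0⟩ f~>⟨0,0⟩ g~>⟨0,0⟩
  e1=⟨0,1,0⟩ f~>⟨1,1⟩ g~>⟨0,1⟩
  e2=⟨0,0,1⟩ f~>⟨1,0⟩ g~>⟨1,0⟩
  composite₁ = [0 0 1; 0 1 0]
Path 2 = h;k:
  e0=⟨1,0,0⟩ h~>⟨1,1,0⟩ k~>⟨1,0⟩
  e1=⟨0,1,0⟩ h~>⟨1,0,0⟩ k~>⟨0,1⟩
  e2=⟨0,0,1⟩ h~>⟨0,0,1⟩ k~>⟨1,0⟩
  composite₂ = [1 0 1; 0 1 0]
Equal? differ; not commutative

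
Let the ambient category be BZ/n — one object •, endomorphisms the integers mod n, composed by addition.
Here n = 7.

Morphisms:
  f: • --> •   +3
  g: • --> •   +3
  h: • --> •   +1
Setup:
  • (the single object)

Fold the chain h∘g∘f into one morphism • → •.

Answer: +0

Derivation:
  0 +3≡3 +3≡6 +1≡0  (mod 7)
⟦path⟧: +0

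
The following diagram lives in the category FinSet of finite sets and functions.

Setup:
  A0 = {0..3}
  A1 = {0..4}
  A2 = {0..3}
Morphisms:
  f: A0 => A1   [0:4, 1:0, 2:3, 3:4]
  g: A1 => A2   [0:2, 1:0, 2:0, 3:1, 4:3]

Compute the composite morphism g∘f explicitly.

  0 f=>4 g=>3
  1 f=>0 g=>2
  2 f=>3 g=>1
  3 f=>4 g=>3
result: [0:3, 1:2, 2:1, 3:3]

Answer: [0:3, 1:2, 2:1, 3:3]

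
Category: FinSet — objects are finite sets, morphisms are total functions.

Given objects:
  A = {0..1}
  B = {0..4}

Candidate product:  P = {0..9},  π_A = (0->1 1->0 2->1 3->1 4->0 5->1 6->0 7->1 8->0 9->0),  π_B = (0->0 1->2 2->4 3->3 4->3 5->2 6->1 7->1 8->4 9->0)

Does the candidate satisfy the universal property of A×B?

|A|·|B| = 2·5 = 10;  |P| = 10
Check the pairing map k ↦ (π_A(k), π_B(k)):
  0 -> (1,0)
  1 -> (0,2)
  2 -> (1,4)
  3 -> (1,3)
  4 -> (0,3)
  5 -> (1,2)
  6 -> (0,1)
  7 -> (1,1)
  8 -> (0,4)
  9 -> (0,0)
distinct pairs in image: 10 / 10 needed
  → bijection onto A×B; projections well-typed.

Answer: VALID PRODUCT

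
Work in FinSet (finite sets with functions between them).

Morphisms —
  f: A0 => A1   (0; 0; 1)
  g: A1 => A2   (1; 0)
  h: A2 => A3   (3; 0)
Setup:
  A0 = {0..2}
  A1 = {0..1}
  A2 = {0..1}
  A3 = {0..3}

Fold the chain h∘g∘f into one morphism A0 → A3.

  0 f=>0 g=>1 h=>0
  1 f=>0 g=>1 h=>0
  2 f=>1 g=>0 h=>3
composite: (0; 0; 3)

Answer: (0; 0; 3)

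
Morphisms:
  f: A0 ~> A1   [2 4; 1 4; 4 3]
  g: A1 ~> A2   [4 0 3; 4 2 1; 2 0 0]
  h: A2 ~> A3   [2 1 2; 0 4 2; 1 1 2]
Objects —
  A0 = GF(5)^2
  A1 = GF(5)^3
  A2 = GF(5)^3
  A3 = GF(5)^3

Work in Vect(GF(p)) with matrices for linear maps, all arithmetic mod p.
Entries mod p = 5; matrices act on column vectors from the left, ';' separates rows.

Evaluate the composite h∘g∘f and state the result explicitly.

Answer: [2 3; 4 4; 2 3]

Work:
  e0=(1,0) f~>(2,1,4) g~>(0,4,4) h~>(2,4,2)
  e1=(0,1) f~>(4,4,3) g~>(0,2,3) h~>(3,4,3)
composite: [2 3; 4 4; 2 3]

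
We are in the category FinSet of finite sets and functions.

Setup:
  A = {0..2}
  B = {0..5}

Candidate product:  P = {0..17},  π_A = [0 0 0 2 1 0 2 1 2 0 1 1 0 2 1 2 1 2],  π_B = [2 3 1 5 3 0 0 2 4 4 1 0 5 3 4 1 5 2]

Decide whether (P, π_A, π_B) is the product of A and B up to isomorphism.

|A|·|B| = 3·6 = 18;  |P| = 18
Check the pairing map k ↦ (π_A(k), π_B(k)):
  0 ↦ (0,2)
  1 ↦ (0,3)
  2 ↦ (0,1)
  3 ↦ (2,5)
  4 ↦ (1,3)
  5 ↦ (0,0)
  6 ↦ (2,0)
  7 ↦ (1,2)
  8 ↦ (2,4)
  9 ↦ (0,4)
  10 ↦ (1,1)
  11 ↦ (1,0)
  12 ↦ (0,5)
  13 ↦ (2,3)
  14 ↦ (1,4)
  15 ↦ (2,1)
  16 ↦ (1,5)
  17 ↦ (2,2)
distinct pairs in image: 18 / 18 needed
  → bijection onto A×B; projections well-typed.

Answer: VALID PRODUCT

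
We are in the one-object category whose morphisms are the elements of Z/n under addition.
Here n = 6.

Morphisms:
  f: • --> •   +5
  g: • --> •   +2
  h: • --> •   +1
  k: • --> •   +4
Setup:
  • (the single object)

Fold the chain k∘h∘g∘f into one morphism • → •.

  0 +5≡5 +2≡1 +1≡2 +4≡0  (mod 6)
result: +0

Answer: +0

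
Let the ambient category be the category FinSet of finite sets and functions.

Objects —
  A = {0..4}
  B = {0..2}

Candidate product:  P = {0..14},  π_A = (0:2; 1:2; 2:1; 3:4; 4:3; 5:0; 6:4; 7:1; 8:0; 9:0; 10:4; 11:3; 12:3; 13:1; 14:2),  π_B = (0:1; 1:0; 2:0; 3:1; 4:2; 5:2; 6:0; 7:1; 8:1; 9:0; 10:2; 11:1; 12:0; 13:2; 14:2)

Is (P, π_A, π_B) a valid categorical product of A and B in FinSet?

Answer: VALID PRODUCT

Work:
|A|·|B| = 5·3 = 15;  |P| = 15
Check the pairing map k ↦ (π_A(k), π_B(k)):
  0 : (2,1)
  1 : (2,0)
  2 : (1,0)
  3 : (4,1)
  4 : (3,2)
  5 : (0,2)
  6 : (4,0)
  7 : (1,1)
  8 : (0,1)
  9 : (0,0)
  10 : (4,2)
  11 : (3,1)
  12 : (3,0)
  13 : (1,2)
  14 : (2,2)
distinct pairs in image: 15 / 15 needed
  → bijection onto A×B; projections well-typed.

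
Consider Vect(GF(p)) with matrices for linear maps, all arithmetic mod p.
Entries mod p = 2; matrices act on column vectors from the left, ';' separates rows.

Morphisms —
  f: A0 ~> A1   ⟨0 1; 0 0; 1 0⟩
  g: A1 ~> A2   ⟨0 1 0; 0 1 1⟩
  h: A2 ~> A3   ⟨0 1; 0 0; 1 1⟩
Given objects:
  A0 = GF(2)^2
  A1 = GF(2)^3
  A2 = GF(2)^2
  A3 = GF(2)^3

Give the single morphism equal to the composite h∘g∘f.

Answer: ⟨1 0; 0 0; 1 0⟩

Work:
  e0=[1,0] f~>[0,0,1] g~>[0,1] h~>[1,0,1]
  e1=[0,1] f~>[1,0,0] g~>[0,0] h~>[0,0,0]
result: ⟨1 0; 0 0; 1 0⟩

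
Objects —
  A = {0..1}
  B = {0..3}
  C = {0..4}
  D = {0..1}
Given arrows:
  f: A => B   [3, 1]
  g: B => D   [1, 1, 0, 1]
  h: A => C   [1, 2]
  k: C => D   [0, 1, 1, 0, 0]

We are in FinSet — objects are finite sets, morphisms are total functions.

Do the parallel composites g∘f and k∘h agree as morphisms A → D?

Answer: COMMUTES

Work:
Path 1 = f;g:
  0 f=>3 g=>1
  1 f=>1 g=>1
  ⟦path⟧₁ = [1, 1]
Path 2 = h;k:
  0 h=>1 k=>1
  1 h=>2 k=>1
  ⟦path⟧₂ = [1, 1]
Equal? same morphism ✓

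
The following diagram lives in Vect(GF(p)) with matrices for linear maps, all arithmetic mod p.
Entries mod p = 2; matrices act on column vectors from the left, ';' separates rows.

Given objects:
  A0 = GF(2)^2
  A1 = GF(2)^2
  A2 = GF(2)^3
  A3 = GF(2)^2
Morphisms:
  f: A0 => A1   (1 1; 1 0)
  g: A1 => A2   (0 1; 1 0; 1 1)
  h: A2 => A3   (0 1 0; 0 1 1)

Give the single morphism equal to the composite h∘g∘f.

Answer: (1 1; 1 0)

Derivation:
  e0=[1,0] f=>[1,1] g=>[1,1,0] h=>[1,1]
  e1=[0,1] f=>[1,0] g=>[0,1,1] h=>[1,0]
composite: (1 1; 1 0)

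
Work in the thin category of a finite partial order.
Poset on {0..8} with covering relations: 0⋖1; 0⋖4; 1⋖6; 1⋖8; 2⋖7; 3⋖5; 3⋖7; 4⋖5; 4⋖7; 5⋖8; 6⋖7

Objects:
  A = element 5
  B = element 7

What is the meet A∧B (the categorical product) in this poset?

Answer: NO MEET EXISTS

Derivation:
Common predecessors of 5,7: {0,3,4}
  maximal lower bounds 3 and 4 are incomparable: neither 3⊑4 nor 4⊑3
→ no greatest lower bound exists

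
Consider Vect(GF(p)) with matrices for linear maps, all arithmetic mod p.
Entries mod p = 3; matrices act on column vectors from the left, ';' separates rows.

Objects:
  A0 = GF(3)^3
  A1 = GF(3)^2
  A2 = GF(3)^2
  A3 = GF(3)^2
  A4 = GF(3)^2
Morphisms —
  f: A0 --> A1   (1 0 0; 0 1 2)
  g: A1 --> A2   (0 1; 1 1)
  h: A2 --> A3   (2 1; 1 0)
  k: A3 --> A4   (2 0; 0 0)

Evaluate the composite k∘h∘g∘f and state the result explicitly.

Answer: (2 0 0; 0 0 0)

Work:
  e0=[1,0,0] f-->[1,0] g-->[0,1] h-->[1,0] k-->[2,0]
  e1=[0,1,0] f-->[0,1] g-->[1,1] h-->[0,1] k-->[0,0]
  e2=[0,0,1] f-->[0,2] g-->[2,2] h-->[0,2] k-->[0,0]
⟦path⟧: (2 0 0; 0 0 0)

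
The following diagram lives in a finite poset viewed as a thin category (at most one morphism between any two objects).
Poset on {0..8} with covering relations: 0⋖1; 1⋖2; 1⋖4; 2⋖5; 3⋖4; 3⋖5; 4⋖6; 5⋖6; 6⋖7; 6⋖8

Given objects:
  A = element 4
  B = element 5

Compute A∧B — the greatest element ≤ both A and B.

Common predecessors of 4,5: {0,1,3}
  maximal lower bounds 1 and 3 are incomparable: neither 1<=3 nor 3<=1
→ no greatest lower bound exists

Answer: NO MEET EXISTS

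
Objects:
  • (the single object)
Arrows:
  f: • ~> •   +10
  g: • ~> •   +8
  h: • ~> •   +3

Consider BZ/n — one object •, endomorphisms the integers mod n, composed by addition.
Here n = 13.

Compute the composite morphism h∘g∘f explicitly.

  0 +10≡10 +8≡5 +3≡8  (mod 13)
composite: +8

Answer: +8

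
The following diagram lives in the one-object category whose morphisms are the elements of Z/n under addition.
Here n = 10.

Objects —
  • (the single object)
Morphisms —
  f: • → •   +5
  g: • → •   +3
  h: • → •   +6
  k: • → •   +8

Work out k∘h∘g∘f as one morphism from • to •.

  0 +5≡5 +3≡8 +6≡4 +8≡2  (mod 10)
⟦path⟧: +2

Answer: +2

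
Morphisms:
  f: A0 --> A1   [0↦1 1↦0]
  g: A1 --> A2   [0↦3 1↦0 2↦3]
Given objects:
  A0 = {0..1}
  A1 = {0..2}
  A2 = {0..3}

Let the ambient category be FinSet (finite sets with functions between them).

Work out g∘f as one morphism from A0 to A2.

  0 f-->1 g-->0
  1 f-->0 g-->3
composite: [0↦0 1↦3]

Answer: [0↦0 1↦3]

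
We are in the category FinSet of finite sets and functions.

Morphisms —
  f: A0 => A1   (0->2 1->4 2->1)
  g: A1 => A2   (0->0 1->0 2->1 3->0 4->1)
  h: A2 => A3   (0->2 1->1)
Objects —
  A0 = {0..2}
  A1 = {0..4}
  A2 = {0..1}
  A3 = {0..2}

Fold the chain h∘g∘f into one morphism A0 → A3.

  0 f=>2 g=>1 h=>1
  1 f=>4 g=>1 h=>1
  2 f=>1 g=>0 h=>2
composite: (0->1 1->1 2->2)

Answer: (0->1 1->1 2->2)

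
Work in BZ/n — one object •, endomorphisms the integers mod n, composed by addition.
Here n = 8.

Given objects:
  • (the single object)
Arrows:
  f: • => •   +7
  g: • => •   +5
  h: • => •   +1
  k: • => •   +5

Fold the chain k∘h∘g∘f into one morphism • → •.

Answer: +2

Derivation:
  0 +7≡7 +5≡4 +1≡5 +5≡2  (mod 8)
⟦path⟧: +2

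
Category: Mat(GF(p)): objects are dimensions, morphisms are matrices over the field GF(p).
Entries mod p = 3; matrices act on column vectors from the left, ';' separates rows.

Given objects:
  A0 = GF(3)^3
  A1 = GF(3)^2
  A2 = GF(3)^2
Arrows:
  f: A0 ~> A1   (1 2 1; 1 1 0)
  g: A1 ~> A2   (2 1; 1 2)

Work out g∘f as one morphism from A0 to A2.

  e0=⟨1,0,0⟩ f~>⟨1,1⟩ g~>⟨0,0⟩
  e1=⟨0,1,0⟩ f~>⟨2,1⟩ g~>⟨2,1⟩
  e2=⟨0,0,1⟩ f~>⟨1,0⟩ g~>⟨2,1⟩
composite: (0 2 2; 0 1 1)

Answer: (0 2 2; 0 1 1)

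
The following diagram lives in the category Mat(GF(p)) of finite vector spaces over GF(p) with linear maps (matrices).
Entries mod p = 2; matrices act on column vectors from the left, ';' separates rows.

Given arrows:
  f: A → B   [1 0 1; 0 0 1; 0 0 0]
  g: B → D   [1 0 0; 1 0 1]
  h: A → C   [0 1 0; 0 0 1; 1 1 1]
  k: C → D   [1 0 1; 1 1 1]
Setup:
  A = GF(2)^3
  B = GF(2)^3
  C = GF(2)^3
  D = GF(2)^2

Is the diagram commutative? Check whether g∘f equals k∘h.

Answer: DOES NOT COMMUTE

Work:
1) trace f;g:
  e0=(1,0,0) f→(1,0,0) g→(1,1)
  e1=(0,1,0) f→(0,0,0) g→(0,0)
  e2=(0,0,1) f→(1,1,0) g→(1,1)
  composite₁ = [1 0 1; 1 0 1]
2) trace h;k:
  e0=(1,0,0) h→(0,0,1) k→(1,1)
  e1=(0,1,0) h→(1,0,1) k→(0,0)
  e2=(0,0,1) h→(0,1,1) k→(1,0)
  composite₂ = [1 0 1; 1 0 0]
Equal? distinct morphisms ✗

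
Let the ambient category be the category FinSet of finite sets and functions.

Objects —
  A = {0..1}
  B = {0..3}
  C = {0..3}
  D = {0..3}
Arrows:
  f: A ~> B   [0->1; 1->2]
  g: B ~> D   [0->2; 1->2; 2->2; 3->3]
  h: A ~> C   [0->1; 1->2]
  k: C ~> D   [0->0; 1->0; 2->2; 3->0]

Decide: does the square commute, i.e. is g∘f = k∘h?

Path 1 = f;g:
  0 f~>1 g~>2
  1 f~>2 g~>2
  result₁ = [0->2; 1->2]
Path 2 = h;k:
  0 h~>1 k~>0
  1 h~>2 k~>2
  result₂ = [0->0; 1->2]
Equal? NO — does not commute

Answer: DOES NOT COMMUTE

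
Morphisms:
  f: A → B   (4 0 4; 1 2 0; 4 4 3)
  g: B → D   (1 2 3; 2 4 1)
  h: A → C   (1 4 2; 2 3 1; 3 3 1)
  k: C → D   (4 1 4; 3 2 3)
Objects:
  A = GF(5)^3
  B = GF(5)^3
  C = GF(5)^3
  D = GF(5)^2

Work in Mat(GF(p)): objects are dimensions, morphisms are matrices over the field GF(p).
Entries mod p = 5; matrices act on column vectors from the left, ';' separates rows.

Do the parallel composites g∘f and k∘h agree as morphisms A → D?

Answer: COMMUTES

Work:
Along f;g (path 1):
  e0=(1,0,0) f→(4,1,4) g→(3,1)
  e1=(0,1,0) f→(0,2,4) g→(1,2)
  e2=(0,0,1) f→(4,0,3) g→(3,1)
  ⟦path⟧₁ = (3 1 3; 1 2 1)
Along h;k (path 2):
  e0=(1,0,0) h→(1,2,3) k→(3,1)
  e1=(0,1,0) h→(4,3,3) k→(1,2)
  e2=(0,0,1) h→(2,1,1) k→(3,1)
  ⟦path⟧₂ = (3 1 3; 1 2 1)
Equal? same morphism ✓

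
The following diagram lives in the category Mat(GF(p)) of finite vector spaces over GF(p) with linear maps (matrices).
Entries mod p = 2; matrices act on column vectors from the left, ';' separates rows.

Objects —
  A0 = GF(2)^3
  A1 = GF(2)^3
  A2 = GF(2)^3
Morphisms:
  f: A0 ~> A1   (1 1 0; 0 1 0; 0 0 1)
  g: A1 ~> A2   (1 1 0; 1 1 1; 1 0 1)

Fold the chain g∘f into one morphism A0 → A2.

Answer: (1 0 0; 1 0 1; 1 1 1)

Work:
  e0=[1,0,0] f~>[1,0,0] g~>[1,1,1]
  e1=[0,1,0] f~>[1,1,0] g~>[0,0,1]
  e2=[0,0,1] f~>[0,0,1] g~>[0,1,1]
composite: (1 0 0; 1 0 1; 1 1 1)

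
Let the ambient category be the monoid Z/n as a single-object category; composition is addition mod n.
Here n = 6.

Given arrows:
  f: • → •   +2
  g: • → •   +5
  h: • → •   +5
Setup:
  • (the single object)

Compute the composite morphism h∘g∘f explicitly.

  0 +2≡2 +5≡1 +5≡0  (mod 6)
composite: +0

Answer: +0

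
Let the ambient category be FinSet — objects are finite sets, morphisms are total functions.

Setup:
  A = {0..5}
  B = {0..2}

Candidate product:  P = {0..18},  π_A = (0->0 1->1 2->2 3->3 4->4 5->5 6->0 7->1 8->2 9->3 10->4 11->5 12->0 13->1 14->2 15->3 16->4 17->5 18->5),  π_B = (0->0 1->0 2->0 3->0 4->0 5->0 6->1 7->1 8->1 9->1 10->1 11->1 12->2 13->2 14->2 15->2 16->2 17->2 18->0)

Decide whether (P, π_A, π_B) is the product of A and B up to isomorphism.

Answer: NOT A VALID PRODUCT — |P|=19 ≠ |A|·|B|=18

Work:
|A|·|B| = 6·3 = 18;  |P| = 19
  → cardinalities differ; no bijection possible.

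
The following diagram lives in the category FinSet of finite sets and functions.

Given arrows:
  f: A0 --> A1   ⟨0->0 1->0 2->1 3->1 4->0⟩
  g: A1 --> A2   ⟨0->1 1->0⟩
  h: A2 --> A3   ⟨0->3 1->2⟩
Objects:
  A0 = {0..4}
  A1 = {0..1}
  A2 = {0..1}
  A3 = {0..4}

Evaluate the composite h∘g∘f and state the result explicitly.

  0 f-->0 g-->1 h-->2
  1 f-->0 g-->1 h-->2
  2 f-->1 g-->0 h-->3
  3 f-->1 g-->0 h-->3
  4 f-->0 g-->1 h-->2
⟦path⟧: ⟨0->2 1->2 2->3 3->3 4->2⟩

Answer: ⟨0->2 1->2 2->3 3->3 4->2⟩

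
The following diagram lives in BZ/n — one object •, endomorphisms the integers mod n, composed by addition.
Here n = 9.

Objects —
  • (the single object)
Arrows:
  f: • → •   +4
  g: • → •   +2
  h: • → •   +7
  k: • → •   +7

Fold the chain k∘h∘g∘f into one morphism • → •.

Answer: +2

Derivation:
  0 +4≡4 +2≡6 +7≡4 +7≡2  (mod 9)
⟦path⟧: +2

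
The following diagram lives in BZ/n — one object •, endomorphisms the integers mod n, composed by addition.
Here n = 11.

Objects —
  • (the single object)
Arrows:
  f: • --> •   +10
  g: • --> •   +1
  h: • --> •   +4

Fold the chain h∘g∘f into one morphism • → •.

  0 +10≡10 +1≡0 +4≡4  (mod 11)
⟦path⟧: +4

Answer: +4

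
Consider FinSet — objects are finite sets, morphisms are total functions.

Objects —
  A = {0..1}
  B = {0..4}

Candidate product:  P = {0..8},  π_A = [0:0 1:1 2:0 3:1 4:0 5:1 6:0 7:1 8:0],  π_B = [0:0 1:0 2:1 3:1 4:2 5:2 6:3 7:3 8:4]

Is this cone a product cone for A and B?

|A|·|B| = 2·5 = 10;  |P| = 9
  → cardinalities differ; no bijection possible.

Answer: NOT A VALID PRODUCT — |P|=9 ≠ |A|·|B|=10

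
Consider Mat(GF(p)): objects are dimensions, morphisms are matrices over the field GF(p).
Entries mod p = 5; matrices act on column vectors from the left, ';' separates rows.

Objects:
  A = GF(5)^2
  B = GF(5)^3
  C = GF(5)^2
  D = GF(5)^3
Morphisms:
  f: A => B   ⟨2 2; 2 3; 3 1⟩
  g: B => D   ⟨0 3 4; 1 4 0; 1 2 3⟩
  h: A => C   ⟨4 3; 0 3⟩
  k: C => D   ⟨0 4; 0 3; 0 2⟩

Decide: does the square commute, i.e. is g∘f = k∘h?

1) trace f;g:
  e0=(1,0) f=>(2,2,3) g=>(3,0,0)
  e1=(0,1) f=>(2,3,1) g=>(3,4,1)
  composite₁ = ⟨3 3; 0 4; 0 1⟩
2) trace h;k:
  e0=(1,0) h=>(4,0) k=>(0,0,0)
  e1=(0,1) h=>(3,3) k=>(2,4,1)
  composite₂ = ⟨0 2; 0 4; 0 1⟩
Equal? NO — does not commute

Answer: DOES NOT COMMUTE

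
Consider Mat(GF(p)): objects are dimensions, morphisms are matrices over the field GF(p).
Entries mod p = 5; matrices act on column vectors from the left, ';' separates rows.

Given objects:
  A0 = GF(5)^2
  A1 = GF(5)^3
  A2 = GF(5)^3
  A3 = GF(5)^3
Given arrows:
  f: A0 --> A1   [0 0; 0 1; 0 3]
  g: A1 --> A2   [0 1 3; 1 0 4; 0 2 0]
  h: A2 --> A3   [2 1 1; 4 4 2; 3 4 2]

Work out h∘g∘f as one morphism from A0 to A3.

Answer: [0 4; 0 2; 0 2]

Work:
  e0=⟨1,0⟩ f-->⟨0,0,0⟩ g-->⟨0,0,0⟩ h-->⟨0,0,0⟩
  e1=⟨0,1⟩ f-->⟨0,1,3⟩ g-->⟨0,2,2⟩ h-->⟨4,2,2⟩
result: [0 4; 0 2; 0 2]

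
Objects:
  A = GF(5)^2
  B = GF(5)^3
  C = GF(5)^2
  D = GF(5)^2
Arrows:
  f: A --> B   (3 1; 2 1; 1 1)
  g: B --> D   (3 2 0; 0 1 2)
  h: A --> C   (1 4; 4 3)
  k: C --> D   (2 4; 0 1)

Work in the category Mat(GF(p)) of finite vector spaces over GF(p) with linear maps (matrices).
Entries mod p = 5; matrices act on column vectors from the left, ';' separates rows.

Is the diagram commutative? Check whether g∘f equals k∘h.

Answer: COMMUTES

Trace:
Along f;g (path 1):
  e0=[1,0] f-->[3,2,1] g-->[3,4]
  e1=[0,1] f-->[1,1,1] g-->[0,3]
  result₁ = (3 0; 4 3)
Along h;k (path 2):
  e0=[1,0] h-->[1,4] k-->[3,4]
  e1=[0,1] h-->[4,3] k-->[0,3]
  result₂ = (3 0; 4 3)
Equal? same morphism ✓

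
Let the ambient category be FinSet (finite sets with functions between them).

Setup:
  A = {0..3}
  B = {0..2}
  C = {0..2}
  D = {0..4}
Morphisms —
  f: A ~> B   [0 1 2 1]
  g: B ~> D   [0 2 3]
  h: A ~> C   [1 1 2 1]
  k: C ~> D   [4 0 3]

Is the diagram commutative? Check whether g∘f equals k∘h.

Along f;g (path 1):
  0 f~>0 g~>0
  1 f~>1 g~>2
  2 f~>2 g~>3
  3 f~>1 g~>2
  result₁ = [0 2 3 2]
Along h;k (path 2):
  0 h~>1 k~>0
  1 h~>1 k~>0
  2 h~>2 k~>3
  3 h~>1 k~>0
  result₂ = [0 0 3 0]
Equal? NO — does not commute

Answer: DOES NOT COMMUTE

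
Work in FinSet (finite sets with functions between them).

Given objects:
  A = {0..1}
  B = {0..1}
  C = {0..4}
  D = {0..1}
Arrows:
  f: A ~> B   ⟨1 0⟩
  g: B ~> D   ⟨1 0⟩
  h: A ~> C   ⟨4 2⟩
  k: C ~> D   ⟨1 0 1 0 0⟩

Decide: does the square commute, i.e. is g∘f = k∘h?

Path 1 = f;g:
  0 f~>1 g~>0
  1 f~>0 g~>1
  ⟦path⟧₁ = ⟨0 1⟩
Path 2 = h;k:
  0 h~>4 k~>0
  1 h~>2 k~>1
  ⟦path⟧₂ = ⟨0 1⟩
Equal? equal; square commutes

Answer: COMMUTES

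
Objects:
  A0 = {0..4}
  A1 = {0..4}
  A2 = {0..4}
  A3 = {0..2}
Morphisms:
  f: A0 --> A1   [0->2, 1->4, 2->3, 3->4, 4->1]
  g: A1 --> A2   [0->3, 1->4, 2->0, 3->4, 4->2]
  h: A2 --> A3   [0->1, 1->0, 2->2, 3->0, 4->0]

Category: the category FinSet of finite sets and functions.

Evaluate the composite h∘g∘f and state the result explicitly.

Answer: [0->1, 1->2, 2->0, 3->2, 4->0]

Derivation:
  0 f-->2 g-->0 h-->1
  1 f-->4 g-->2 h-->2
  2 f-->3 g-->4 h-->0
  3 f-->4 g-->2 h-->2
  4 f-->1 g-->4 h-->0
result: [0->1, 1->2, 2->0, 3->2, 4->0]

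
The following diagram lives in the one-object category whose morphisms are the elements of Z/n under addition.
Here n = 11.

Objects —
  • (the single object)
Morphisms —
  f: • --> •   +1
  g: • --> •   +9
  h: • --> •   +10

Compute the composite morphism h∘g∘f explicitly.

Answer: +9

Work:
  0 +1≡1 +9≡10 +10≡9  (mod 11)
composite: +9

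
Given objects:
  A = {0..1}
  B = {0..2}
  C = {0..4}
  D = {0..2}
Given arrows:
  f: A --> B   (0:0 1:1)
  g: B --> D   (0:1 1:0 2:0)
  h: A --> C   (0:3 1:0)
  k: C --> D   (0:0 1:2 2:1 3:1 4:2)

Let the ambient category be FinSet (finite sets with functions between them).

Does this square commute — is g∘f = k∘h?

1) trace f;g:
  0 f-->0 g-->1
  1 f-->1 g-->0
  result₁ = (0:1 1:0)
2) trace h;k:
  0 h-->3 k-->1
  1 h-->0 k-->0
  result₂ = (0:1 1:0)
Equal? same morphism ✓

Answer: COMMUTES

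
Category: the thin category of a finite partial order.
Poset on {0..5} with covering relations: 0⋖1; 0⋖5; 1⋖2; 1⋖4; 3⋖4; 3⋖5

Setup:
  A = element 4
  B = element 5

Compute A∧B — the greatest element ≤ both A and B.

Answer: NO MEET EXISTS

Derivation:
{x : x≤A ∧ x≤B} = {0,3}  (A=4, B=5)
  maximal lower bounds 0 and 3 are incomparable: neither 0≤3 nor 3≤0
→ no greatest lower bound exists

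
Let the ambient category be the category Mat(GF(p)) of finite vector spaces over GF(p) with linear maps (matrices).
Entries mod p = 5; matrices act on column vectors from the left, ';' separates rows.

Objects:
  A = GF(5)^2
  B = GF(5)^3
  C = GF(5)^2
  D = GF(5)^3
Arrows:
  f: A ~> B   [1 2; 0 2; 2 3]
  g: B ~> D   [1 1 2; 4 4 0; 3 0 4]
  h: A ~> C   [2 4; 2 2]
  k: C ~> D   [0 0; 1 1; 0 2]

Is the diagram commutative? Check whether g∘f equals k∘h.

Answer: DOES NOT COMMUTE

Trace:
Along f;g (path 1):
  e0=(1,0) f~>(1,0,2) g~>(0,4,1)
  e1=(0,1) f~>(2,2,3) g~>(0,1,3)
  ⟦path⟧₁ = [0 0; 4 1; 1 3]
Along h;k (path 2):
  e0=(1,0) h~>(2,2) k~>(0,4,4)
  e1=(0,1) h~>(4,2) k~>(0,1,4)
  ⟦path⟧₂ = [0 0; 4 1; 4 4]
Equal? distinct morphisms ✗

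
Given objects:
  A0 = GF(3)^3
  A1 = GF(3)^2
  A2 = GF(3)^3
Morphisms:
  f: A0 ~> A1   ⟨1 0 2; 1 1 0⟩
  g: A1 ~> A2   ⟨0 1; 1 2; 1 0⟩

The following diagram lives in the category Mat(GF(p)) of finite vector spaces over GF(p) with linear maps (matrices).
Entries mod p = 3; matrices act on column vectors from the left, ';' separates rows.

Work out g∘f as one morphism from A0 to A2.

  e0=(1,0,0) f~>(1,1) g~>(1,0,1)
  e1=(0,1,0) f~>(0,1) g~>(1,2,0)
  e2=(0,0,1) f~>(2,0) g~>(0,2,2)
⟦path⟧: ⟨1 1 0; 0 2 2; 1 0 2⟩

Answer: ⟨1 1 0; 0 2 2; 1 0 2⟩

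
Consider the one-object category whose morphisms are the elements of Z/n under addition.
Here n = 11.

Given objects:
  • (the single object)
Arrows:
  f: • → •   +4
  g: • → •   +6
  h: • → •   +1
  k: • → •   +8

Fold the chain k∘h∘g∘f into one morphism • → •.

Answer: +8

Derivation:
  0 +4≡4 +6≡10 +1≡0 +8≡8  (mod 11)
⟦path⟧: +8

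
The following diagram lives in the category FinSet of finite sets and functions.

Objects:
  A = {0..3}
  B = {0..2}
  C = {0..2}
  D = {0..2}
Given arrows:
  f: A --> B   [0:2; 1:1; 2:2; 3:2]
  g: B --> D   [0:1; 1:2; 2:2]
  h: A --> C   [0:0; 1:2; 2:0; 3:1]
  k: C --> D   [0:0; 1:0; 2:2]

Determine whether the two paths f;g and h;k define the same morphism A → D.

1) trace f;g:
  0 f-->2 g-->2
  1 f-->1 g-->2
  2 f-->2 g-->2
  3 f-->2 g-->2
  ⟦path⟧₁ = [0:2; 1:2; 2:2; 3:2]
2) trace h;k:
  0 h-->0 k-->0
  1 h-->2 k-->2
  2 h-->0 k-->0
  3 h-->1 k-->0
  ⟦path⟧₂ = [0:0; 1:2; 2:0; 3:0]
Equal? NO — does not commute

Answer: DOES NOT COMMUTE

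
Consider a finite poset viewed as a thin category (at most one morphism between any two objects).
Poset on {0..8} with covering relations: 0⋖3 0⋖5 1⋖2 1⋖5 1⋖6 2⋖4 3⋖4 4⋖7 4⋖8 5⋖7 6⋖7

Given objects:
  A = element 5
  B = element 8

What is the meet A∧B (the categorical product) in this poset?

Answer: NO MEET EXISTS

Derivation:
Lower bounds of A=5 and B=8: {0,1}
  maximal lower bounds 0 and 1 are incomparable: neither 0≤1 nor 1≤0
→ no greatest lower bound exists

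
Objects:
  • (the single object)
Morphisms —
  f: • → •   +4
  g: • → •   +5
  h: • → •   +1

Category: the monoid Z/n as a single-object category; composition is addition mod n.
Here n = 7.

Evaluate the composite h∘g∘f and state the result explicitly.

Answer: +3

Trace:
  0 +4≡4 +5≡2 +1≡3  (mod 7)
result: +3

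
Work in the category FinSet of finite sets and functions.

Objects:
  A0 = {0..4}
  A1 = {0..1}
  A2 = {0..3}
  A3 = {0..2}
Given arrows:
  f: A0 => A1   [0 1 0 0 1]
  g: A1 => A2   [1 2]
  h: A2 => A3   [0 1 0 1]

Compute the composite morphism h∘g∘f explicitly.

  0 f=>0 g=>1 h=>1
  1 f=>1 g=>2 h=>0
  2 f=>0 g=>1 h=>1
  3 f=>0 g=>1 h=>1
  4 f=>1 g=>2 h=>0
result: [1 0 1 1 0]

Answer: [1 0 1 1 0]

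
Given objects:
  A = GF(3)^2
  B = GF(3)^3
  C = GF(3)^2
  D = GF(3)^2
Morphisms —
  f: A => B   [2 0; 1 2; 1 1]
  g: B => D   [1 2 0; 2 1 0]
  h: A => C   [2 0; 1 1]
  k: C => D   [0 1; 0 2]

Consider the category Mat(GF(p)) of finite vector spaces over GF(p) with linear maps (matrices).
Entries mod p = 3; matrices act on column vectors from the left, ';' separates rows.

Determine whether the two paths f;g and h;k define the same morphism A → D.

Answer: COMMUTES

Trace:
Along f;g (path 1):
  e0=(1,0) f=>(2,1,1) g=>(1,2)
  e1=(0,1) f=>(0,2,1) g=>(1,2)
  composite₁ = [1 1; 2 2]
Along h;k (path 2):
  e0=(1,0) h=>(2,1) k=>(1,2)
  e1=(0,1) h=>(0,1) k=>(1,2)
  composite₂ = [1 1; 2 2]
Equal? same morphism ✓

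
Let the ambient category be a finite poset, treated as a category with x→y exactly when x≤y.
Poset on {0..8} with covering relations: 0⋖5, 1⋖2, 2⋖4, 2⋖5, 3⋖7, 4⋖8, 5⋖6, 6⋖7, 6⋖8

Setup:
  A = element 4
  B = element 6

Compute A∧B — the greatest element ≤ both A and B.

Lower bounds of A=4 and B=6: {1,2}
  1 <= 2
  2 <= 2
glb = 2

Answer: A∧B = 2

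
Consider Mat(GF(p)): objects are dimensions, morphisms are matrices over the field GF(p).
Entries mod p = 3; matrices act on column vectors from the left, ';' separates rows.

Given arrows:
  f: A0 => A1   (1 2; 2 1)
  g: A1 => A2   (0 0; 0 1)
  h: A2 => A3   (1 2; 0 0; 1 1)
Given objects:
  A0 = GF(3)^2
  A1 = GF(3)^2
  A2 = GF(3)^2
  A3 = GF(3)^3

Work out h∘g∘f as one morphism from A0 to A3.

Answer: (1 2; 0 0; 2 1)

Trace:
  e0=[1,0] f=>[1,2] g=>[0,2] h=>[1,0,2]
  e1=[0,1] f=>[2,1] g=>[0,1] h=>[2,0,1]
result: (1 2; 0 0; 2 1)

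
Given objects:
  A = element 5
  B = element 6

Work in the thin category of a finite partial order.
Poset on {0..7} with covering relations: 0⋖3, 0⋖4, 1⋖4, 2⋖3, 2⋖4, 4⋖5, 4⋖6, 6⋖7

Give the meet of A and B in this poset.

Answer: A∧B = 4

Derivation:
Common predecessors of 5,6: {0,1,2,4}
  0 ⊑ 4
  1 ⊑ 4
  2 ⊑ 4
  4 ⊑ 4
glb = 4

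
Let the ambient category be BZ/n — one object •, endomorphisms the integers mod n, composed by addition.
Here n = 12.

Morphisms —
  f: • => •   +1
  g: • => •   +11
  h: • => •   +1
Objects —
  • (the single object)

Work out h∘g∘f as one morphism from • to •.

  0 +1≡1 +11≡0 +1≡1  (mod 12)
⟦path⟧: +1

Answer: +1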